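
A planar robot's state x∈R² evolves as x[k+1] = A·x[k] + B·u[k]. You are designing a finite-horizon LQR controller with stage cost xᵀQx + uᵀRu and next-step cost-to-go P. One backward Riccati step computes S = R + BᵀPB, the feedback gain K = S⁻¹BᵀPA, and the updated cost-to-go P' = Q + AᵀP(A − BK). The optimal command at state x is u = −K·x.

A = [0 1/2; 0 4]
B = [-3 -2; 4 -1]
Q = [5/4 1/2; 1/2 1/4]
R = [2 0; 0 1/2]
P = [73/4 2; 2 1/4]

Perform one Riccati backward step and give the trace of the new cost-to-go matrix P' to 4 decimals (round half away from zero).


1.9627

BᵀP = [-46.7500 -5.0000; -38.5000 -4.2500]
S = R + BᵀPB = [2 0; 0 1/2] + [120.2500 98.5000; 98.5000 81.2500] = [122.2500 98.5000; 98.5000 81.7500]
BᵀPA = [0.0000 -43.3750; 0.0000 -36.2500]
K = S⁻¹·BᵀPA = [0.0000 0.0847; 0.0000 -0.5455]
A−BK = [0.0000 -0.3368; 0.0000 3.1155]
AᵀP(A−BK) = [0.0000 0.0000; 0.0000 0.4627]
P' = Q + AᵀP(A−BK) = [1.2500 0.5000; 0.5000 0.7127]
tr(P') = 1.9627


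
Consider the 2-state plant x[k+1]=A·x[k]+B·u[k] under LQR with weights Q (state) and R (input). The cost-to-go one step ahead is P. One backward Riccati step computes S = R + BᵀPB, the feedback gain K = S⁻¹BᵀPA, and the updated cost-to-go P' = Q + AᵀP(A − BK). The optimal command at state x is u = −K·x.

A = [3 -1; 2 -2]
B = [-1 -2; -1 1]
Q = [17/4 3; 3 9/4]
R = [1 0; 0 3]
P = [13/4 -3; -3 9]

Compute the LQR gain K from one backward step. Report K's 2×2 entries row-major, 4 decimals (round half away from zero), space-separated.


BᵀP = [-0.2500 -6.0000; -9.5000 15.0000]
S = R + BᵀPB = [1 0; 0 3] + [6.2500 -5.5000; -5.5000 34.0000] = [7.2500 -5.5000; -5.5000 37.0000]
BᵀPA = [-12.7500 12.2500; 1.5000 -20.5000]
K = S⁻¹·BᵀPA = [-1.9475 1.4307; -0.2489 -0.3414]
A−BK = [0.5546 -0.2521; 0.3015 -0.2279]
AᵀP(A−BK) = [4.7931 -2.9968; -2.9968 2.7258]
P' = Q + AᵀP(A−BK) = [9.0431 0.0032; 0.0032 4.9758]
tr(P') = 14.0189

-1.9475 1.4307 -0.2489 -0.3414


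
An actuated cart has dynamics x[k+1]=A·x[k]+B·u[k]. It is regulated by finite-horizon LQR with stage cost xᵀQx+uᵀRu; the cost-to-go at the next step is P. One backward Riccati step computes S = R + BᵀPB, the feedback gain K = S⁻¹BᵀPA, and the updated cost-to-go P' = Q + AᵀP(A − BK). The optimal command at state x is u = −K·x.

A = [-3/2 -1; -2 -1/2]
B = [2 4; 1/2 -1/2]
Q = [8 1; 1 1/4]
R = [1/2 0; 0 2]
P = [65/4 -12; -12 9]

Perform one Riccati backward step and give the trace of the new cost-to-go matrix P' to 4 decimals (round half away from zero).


8.8164

BᵀP = [26.5000 -19.5000; 71.0000 -52.5000]
S = R + BᵀPB = [1/2 0; 0 2] + [43.2500 115.7500; 115.7500 310.2500] = [43.7500 115.7500; 115.7500 312.2500]
BᵀPA = [-0.7500 -16.7500; -1.5000 -44.7500]
K = S⁻¹·BᵀPA = [-0.2304 -0.1916; 0.0806 -0.0723]
A−BK = [-1.3616 -0.3276; -1.8445 -0.4403]
AᵀP(A−BK) = [0.5106 0.1229; 0.1229 0.0558]
P' = Q + AᵀP(A−BK) = [8.5106 1.1229; 1.1229 0.3058]
tr(P') = 8.8164


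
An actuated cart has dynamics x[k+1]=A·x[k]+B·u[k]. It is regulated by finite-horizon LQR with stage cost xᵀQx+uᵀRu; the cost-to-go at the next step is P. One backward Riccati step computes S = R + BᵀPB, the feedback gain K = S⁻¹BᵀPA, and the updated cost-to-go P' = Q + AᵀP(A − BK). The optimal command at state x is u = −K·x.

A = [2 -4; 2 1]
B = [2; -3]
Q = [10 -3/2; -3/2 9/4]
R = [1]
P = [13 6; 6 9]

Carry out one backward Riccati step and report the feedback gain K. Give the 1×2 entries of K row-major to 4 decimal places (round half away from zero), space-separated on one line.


-0.2258 -0.7581

BᵀP = [8.0000 -15.0000]
S = R + BᵀPB = [1] + [61.0000] = [62.0000]
BᵀPA = [-14.0000 -47.0000]
K = S⁻¹·BᵀPA = [-0.2258 -0.7581]
A−BK = [2.4516 -2.4839; 1.3226 -1.2742]
AᵀP(A−BK) = [132.8387 -132.6129; -132.6129 133.3710]
P' = Q + AᵀP(A−BK) = [142.8387 -134.1129; -134.1129 135.6210]
tr(P') = 278.4597


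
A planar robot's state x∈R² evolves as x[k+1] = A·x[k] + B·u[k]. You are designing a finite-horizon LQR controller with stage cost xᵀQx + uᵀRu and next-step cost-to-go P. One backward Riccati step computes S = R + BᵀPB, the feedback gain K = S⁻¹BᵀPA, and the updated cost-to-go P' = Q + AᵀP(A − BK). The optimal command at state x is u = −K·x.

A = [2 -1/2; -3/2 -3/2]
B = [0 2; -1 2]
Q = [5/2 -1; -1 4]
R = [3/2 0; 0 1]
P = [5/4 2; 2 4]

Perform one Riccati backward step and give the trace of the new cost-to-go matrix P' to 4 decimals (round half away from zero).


8.1188

BᵀP = [-2.0000 -4.0000; 6.5000 12.0000]
S = R + BᵀPB = [3/2 0; 0 1] + [4.0000 -12.0000; -12.0000 37.0000] = [5.5000 -12.0000; -12.0000 38.0000]
BᵀPA = [2.0000 7.0000; -5.0000 -21.2500]
K = S⁻¹·BᵀPA = [0.2462 0.1692; -0.0538 -0.5058]
A−BK = [2.1077 0.5115; -1.1462 -0.3192]
AᵀP(A−BK) = [1.2385 0.3827; 0.3827 0.3803]
P' = Q + AᵀP(A−BK) = [3.7385 -0.6173; -0.6173 4.3803]
tr(P') = 8.1188


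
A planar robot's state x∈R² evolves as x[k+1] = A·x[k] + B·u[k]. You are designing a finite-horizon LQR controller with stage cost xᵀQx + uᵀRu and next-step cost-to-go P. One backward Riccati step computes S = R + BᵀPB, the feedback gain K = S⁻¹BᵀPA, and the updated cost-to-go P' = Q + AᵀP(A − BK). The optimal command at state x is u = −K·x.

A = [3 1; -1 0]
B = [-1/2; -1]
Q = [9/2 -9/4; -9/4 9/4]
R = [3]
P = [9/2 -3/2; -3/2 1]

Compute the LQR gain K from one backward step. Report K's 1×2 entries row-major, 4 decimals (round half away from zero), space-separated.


-0.5517 -0.2069

BᵀP = [-0.7500 -0.2500]
S = R + BᵀPB = [3] + [0.6250] = [3.6250]
BᵀPA = [-2.0000 -0.7500]
K = S⁻¹·BᵀPA = [-0.5517 -0.2069]
A−BK = [2.7241 0.8966; -1.5517 -0.2069]
AᵀP(A−BK) = [49.3966 14.5862; 14.5862 4.3448]
P' = Q + AᵀP(A−BK) = [53.8966 12.3362; 12.3362 6.5948]
tr(P') = 60.4914


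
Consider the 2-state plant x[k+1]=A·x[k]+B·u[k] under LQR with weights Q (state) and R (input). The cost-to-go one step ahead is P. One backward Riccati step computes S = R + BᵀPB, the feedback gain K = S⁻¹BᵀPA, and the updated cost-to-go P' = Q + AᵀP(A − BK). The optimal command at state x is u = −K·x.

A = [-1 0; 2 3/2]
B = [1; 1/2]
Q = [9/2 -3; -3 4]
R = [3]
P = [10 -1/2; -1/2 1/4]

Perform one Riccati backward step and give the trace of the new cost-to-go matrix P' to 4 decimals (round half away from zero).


BᵀP = [9.7500 -0.3750]
S = R + BᵀPB = [3] + [9.5625] = [12.5625]
BᵀPA = [-10.5000 -0.5625]
K = S⁻¹·BᵀPA = [-0.8358 -0.0448]
A−BK = [-0.1642 0.0448; 2.4179 1.5224]
AᵀP(A−BK) = [4.2239 1.0299; 1.0299 0.5373]
P' = Q + AᵀP(A−BK) = [8.7239 -1.9701; -1.9701 4.5373]
tr(P') = 13.2612

13.2612


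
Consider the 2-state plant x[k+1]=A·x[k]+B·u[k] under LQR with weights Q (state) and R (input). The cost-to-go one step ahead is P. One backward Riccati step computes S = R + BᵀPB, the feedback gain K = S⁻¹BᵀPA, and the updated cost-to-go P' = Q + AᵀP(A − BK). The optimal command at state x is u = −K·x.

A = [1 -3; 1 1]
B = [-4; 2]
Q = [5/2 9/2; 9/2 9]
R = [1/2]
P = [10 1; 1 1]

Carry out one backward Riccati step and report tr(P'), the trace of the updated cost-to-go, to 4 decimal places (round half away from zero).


14.2542

BᵀP = [-38.0000 -2.0000]
S = R + BᵀPB = [1/2] + [148.0000] = [148.5000]
BᵀPA = [-40.0000 112.0000]
K = S⁻¹·BᵀPA = [-0.2694 0.7542]
A−BK = [-0.0774 0.0168; 1.5387 -0.5084]
AᵀP(A−BK) = [2.2256 -0.8316; -0.8316 0.5286]
P' = Q + AᵀP(A−BK) = [4.7256 3.6684; 3.6684 9.5286]
tr(P') = 14.2542


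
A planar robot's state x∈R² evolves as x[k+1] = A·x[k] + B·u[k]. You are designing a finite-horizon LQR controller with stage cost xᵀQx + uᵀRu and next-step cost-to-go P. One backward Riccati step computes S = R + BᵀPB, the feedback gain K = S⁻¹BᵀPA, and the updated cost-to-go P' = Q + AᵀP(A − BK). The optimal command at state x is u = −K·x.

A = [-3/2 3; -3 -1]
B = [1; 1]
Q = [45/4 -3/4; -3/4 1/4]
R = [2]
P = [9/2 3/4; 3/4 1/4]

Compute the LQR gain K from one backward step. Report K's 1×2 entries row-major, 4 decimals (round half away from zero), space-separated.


-1.3182 1.7879

BᵀP = [5.2500 1.0000]
S = R + BᵀPB = [2] + [6.2500] = [8.2500]
BᵀPA = [-10.8750 14.7500]
K = S⁻¹·BᵀPA = [-1.3182 1.7879]
A−BK = [-0.1818 1.2121; -1.6818 -2.7879]
AᵀP(A−BK) = [4.7898 -5.6818; -5.6818 9.8788]
P' = Q + AᵀP(A−BK) = [16.0398 -6.4318; -6.4318 10.1288]
tr(P') = 26.1686


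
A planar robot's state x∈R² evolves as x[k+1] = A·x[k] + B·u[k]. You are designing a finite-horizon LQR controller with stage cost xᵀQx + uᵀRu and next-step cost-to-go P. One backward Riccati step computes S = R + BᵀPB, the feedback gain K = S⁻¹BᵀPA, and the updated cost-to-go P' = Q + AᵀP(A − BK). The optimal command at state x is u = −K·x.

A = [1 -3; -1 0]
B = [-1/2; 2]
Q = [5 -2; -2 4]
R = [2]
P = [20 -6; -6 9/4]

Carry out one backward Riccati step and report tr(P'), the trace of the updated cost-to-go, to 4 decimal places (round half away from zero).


BᵀP = [-22.0000 7.5000]
S = R + BᵀPB = [2] + [26.0000] = [28.0000]
BᵀPA = [-29.5000 66.0000]
K = S⁻¹·BᵀPA = [-1.0536 2.3571]
A−BK = [0.4732 -1.8214; 1.1071 -4.7143]
AᵀP(A−BK) = [3.1696 -8.4643; -8.4643 24.4286]
P' = Q + AᵀP(A−BK) = [8.1696 -10.4643; -10.4643 28.4286]
tr(P') = 36.5982

36.5982


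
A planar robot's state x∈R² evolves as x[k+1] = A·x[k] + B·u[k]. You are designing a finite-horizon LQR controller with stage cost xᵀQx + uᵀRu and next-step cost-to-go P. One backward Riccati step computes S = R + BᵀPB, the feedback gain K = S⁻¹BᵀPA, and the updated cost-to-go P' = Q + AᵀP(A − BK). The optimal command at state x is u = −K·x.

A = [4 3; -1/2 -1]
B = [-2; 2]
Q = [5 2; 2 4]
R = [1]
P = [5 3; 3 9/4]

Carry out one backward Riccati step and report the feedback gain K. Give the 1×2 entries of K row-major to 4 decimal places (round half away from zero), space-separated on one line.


BᵀP = [-4.0000 -1.5000]
S = R + BᵀPB = [1] + [5.0000] = [6.0000]
BᵀPA = [-15.2500 -10.5000]
K = S⁻¹·BᵀPA = [-2.5417 -1.7500]
A−BK = [-1.0833 -0.5000; 4.5833 2.5000]
AᵀP(A−BK) = [29.8021 17.9375; 17.9375 10.8750]
P' = Q + AᵀP(A−BK) = [34.8021 19.9375; 19.9375 14.8750]
tr(P') = 49.6771

-2.5417 -1.7500


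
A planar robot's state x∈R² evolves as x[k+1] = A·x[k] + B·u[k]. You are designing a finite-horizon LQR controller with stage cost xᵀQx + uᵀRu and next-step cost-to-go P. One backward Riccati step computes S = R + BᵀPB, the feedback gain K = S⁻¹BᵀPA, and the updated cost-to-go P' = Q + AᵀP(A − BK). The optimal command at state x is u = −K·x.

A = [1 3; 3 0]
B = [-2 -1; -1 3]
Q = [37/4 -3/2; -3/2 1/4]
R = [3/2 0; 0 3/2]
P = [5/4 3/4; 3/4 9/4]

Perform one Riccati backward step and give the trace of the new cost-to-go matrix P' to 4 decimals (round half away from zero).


13.3692

BᵀP = [-3.2500 -3.7500; 1.0000 6.0000]
S = R + BᵀPB = [3/2 0; 0 3/2] + [10.2500 -8.0000; -8.0000 17.0000] = [11.7500 -8.0000; -8.0000 18.5000]
BᵀPA = [-14.5000 -9.7500; 19.0000 3.0000]
K = S⁻¹·BᵀPA = [-0.7579 -1.0196; 0.6993 -0.2787]
A−BK = [0.1834 0.6822; 0.1443 -0.1834]
AᵀP(A−BK) = [1.7237 1.0122; 1.0122 2.1455]
P' = Q + AᵀP(A−BK) = [10.9737 -0.4878; -0.4878 2.3955]
tr(P') = 13.3692


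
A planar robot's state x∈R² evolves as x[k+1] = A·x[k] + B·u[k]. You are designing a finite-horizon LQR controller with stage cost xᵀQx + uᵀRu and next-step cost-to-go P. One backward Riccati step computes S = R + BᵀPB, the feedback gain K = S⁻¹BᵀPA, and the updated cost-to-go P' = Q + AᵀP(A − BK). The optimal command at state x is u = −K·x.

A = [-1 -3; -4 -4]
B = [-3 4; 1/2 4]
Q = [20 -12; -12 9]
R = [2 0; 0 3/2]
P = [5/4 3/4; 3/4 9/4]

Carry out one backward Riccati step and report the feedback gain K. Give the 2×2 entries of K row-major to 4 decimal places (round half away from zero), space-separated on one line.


-0.5922 -0.1683 -0.8179 -0.9206

BᵀP = [-3.3750 -1.1250; 8.0000 12.0000]
S = R + BᵀPB = [2 0; 0 3/2] + [9.5625 -18.0000; -18.0000 80.0000] = [11.5625 -18.0000; -18.0000 81.5000]
BᵀPA = [7.8750 14.6250; -56.0000 -72.0000]
K = S⁻¹·BᵀPA = [-0.5922 -0.1683; -0.8179 -0.9206]
A−BK = [0.4950 0.1775; -0.4323 -0.2334]
AᵀP(A−BK) = [2.1106 1.5215; 1.5215 1.4278]
P' = Q + AᵀP(A−BK) = [22.1106 -10.4785; -10.4785 10.4278]
tr(P') = 32.5384


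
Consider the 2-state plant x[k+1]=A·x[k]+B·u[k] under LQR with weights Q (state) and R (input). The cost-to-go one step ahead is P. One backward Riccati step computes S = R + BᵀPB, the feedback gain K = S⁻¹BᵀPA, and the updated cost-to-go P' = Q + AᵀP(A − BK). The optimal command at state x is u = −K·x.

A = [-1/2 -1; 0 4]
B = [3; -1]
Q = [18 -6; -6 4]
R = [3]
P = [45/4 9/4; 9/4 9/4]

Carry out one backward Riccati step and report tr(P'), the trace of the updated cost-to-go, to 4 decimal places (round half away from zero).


BᵀP = [31.5000 4.5000]
S = R + BᵀPB = [3] + [90.0000] = [93.0000]
BᵀPA = [-15.7500 -13.5000]
K = S⁻¹·BᵀPA = [-0.1694 -0.1452]
A−BK = [0.0081 -0.5645; -0.1694 3.8548]
AᵀP(A−BK) = [0.1452 -1.1613; -1.1613 27.2903]
P' = Q + AᵀP(A−BK) = [18.1452 -7.1613; -7.1613 31.2903]
tr(P') = 49.4355

49.4355


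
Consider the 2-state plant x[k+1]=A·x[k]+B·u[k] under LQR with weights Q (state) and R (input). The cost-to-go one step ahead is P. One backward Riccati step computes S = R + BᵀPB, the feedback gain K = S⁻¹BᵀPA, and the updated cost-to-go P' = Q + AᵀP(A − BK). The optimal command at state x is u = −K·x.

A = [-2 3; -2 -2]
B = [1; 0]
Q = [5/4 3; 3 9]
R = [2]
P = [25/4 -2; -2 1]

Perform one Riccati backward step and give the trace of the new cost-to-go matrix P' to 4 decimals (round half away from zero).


36.0076

BᵀP = [6.2500 -2.0000]
S = R + BᵀPB = [2] + [6.2500] = [8.2500]
BᵀPA = [-8.5000 22.7500]
K = S⁻¹·BᵀPA = [-1.0303 2.7576]
A−BK = [-0.9697 0.2424; -2.0000 -2.0000]
AᵀP(A−BK) = [4.2424 -6.0606; -6.0606 21.5152]
P' = Q + AᵀP(A−BK) = [5.4924 -3.0606; -3.0606 30.5152]
tr(P') = 36.0076


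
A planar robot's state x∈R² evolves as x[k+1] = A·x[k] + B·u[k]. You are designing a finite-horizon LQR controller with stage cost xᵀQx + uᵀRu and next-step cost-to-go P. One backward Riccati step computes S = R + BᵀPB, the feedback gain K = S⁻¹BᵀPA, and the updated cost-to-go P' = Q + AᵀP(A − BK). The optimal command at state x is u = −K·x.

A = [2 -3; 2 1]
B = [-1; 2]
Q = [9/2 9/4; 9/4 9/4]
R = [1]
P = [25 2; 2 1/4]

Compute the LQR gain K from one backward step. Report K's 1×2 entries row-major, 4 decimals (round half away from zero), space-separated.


BᵀP = [-21.0000 -1.5000]
S = R + BᵀPB = [1] + [18.0000] = [19.0000]
BᵀPA = [-45.0000 61.5000]
K = S⁻¹·BᵀPA = [-2.3684 3.2368]
A−BK = [-0.3684 0.2368; 6.7368 -5.4737]
AᵀP(A−BK) = [10.4211 -11.8421; -11.8421 14.1842]
P' = Q + AᵀP(A−BK) = [14.9211 -9.5921; -9.5921 16.4342]
tr(P') = 31.3553

-2.3684 3.2368


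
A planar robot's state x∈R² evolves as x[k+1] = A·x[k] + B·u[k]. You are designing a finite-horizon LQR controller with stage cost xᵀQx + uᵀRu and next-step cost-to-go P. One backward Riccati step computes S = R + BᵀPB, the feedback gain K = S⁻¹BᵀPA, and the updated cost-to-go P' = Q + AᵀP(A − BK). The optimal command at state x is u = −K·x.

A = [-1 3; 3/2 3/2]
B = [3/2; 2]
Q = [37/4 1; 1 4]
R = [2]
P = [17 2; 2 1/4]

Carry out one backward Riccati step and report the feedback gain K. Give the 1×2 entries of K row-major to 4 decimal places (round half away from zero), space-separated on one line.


-0.4554 1.7606

BᵀP = [29.5000 3.5000]
S = R + BᵀPB = [2] + [51.2500] = [53.2500]
BᵀPA = [-24.2500 93.7500]
K = S⁻¹·BᵀPA = [-0.4554 1.7606]
A−BK = [-0.3169 0.3592; 2.4108 -2.0211]
AᵀP(A−BK) = [0.5191 -1.7438; -1.7438 6.5097]
P' = Q + AᵀP(A−BK) = [9.7691 -0.7438; -0.7438 10.5097]
tr(P') = 20.2788


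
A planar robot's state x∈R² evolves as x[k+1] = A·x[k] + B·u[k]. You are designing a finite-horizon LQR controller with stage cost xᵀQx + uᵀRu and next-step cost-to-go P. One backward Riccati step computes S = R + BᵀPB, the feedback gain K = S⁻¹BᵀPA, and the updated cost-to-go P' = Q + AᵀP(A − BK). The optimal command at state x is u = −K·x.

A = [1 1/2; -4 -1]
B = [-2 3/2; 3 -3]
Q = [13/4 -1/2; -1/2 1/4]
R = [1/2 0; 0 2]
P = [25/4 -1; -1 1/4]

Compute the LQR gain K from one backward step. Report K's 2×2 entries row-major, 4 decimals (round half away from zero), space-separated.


-0.5402 -0.2248 0.1596 0.0497

BᵀP = [-15.5000 2.7500; 12.3750 -2.2500]
S = R + BᵀPB = [1/2 0; 0 2] + [39.2500 -31.5000; -31.5000 25.3125] = [39.7500 -31.5000; -31.5000 27.3125]
BᵀPA = [-26.5000 -10.5000; 21.3750 8.4375]
K = S⁻¹·BᵀPA = [-0.5402 -0.2248; 0.1596 0.0497]
A−BK = [-0.3198 -0.0241; -1.9007 -0.1766]
AᵀP(A−BK) = [0.5235 0.1064; 0.1064 0.0331]
P' = Q + AᵀP(A−BK) = [3.7735 -0.3936; -0.3936 0.2831]
tr(P') = 4.0566


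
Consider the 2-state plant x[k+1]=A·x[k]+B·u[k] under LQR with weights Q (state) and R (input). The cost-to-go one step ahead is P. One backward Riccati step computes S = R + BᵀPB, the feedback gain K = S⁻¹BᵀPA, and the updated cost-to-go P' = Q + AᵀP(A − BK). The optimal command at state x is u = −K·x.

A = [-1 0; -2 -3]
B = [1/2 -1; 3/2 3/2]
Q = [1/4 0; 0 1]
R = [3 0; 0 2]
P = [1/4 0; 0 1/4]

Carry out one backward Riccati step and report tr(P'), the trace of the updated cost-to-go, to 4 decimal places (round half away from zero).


BᵀP = [0.1250 0.3750; -0.2500 0.3750]
S = R + BᵀPB = [3 0; 0 2] + [0.6250 0.4375; 0.4375 0.8125] = [3.6250 0.4375; 0.4375 2.8125]
BᵀPA = [-0.8750 -1.1250; -0.5000 -1.1250]
K = S⁻¹·BᵀPA = [-0.2241 -0.2671; -0.1429 -0.3585]
A−BK = [-1.0308 -0.2249; -1.4494 -2.0617]
AᵀP(A−BK) = [0.9824 1.0871; 1.0871 1.5463]
P' = Q + AᵀP(A−BK) = [1.2324 1.0871; 1.0871 2.5463]
tr(P') = 3.7787

3.7787


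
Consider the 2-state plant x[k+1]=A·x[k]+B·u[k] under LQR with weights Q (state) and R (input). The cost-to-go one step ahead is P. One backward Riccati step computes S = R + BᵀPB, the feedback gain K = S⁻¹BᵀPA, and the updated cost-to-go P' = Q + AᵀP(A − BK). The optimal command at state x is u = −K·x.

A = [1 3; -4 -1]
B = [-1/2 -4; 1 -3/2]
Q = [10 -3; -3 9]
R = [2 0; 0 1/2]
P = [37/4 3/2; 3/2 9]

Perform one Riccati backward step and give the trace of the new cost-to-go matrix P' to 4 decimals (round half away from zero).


BᵀP = [-3.1250 8.2500; -39.2500 -19.5000]
S = R + BᵀPB = [2 0; 0 1/2] + [9.8125 0.1250; 0.1250 186.2500] = [11.8125 0.1250; 0.1250 186.7500]
BᵀPA = [-36.1250 -17.6250; 38.7500 -98.2500]
K = S⁻¹·BᵀPA = [-3.0604 -1.4865; 0.2095 -0.5251]
A−BK = [0.3080 0.1563; -0.6253 -0.3012]
AᵀP(A−BK) = [22.5725 10.8979; 10.8979 5.4583]
P' = Q + AᵀP(A−BK) = [32.5725 7.8979; 7.8979 14.4583]
tr(P') = 47.0308

47.0308


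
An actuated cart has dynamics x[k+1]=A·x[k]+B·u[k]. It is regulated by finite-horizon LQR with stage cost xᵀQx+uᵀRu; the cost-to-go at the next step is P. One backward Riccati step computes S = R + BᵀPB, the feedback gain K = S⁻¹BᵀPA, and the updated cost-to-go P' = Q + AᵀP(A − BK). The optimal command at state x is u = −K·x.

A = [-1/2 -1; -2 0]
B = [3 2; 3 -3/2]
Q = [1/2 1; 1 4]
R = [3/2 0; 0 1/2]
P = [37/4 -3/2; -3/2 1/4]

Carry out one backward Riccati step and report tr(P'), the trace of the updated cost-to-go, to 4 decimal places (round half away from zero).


4.5976

BᵀP = [23.2500 -3.7500; 20.7500 -3.3750]
S = R + BᵀPB = [3/2 0; 0 1/2] + [58.5000 52.1250; 52.1250 46.5625] = [60.0000 52.1250; 52.1250 47.0625]
BᵀPA = [-4.1250 -23.2500; -3.6250 -20.7500]
K = S⁻¹·BᵀPA = [-0.0485 -0.1181; -0.0233 -0.3101]
A−BK = [-0.3079 -0.0255; -1.8893 -0.1107]
AᵀP(A−BK) = [0.0279 0.0137; 0.0137 0.0696]
P' = Q + AᵀP(A−BK) = [0.5279 1.0137; 1.0137 4.0696]
tr(P') = 4.5976


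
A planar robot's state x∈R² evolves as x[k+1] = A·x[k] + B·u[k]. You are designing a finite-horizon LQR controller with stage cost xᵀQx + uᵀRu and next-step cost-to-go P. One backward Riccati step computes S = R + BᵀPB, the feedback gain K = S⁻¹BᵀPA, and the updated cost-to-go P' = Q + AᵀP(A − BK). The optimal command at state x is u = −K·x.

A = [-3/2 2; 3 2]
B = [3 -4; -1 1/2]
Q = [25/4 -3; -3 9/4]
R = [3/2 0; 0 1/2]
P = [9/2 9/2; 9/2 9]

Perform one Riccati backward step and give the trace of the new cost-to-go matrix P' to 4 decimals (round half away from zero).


BᵀP = [9.0000 4.5000; -15.7500 -13.5000]
S = R + BᵀPB = [3/2 0; 0 1/2] + [22.5000 -33.7500; -33.7500 56.2500] = [24.0000 -33.7500; -33.7500 56.7500]
BᵀPA = [0.0000 27.0000; -16.8750 -58.5000]
K = S⁻¹·BᵀPA = [-2.5547 -1.9832; -1.8167 -2.2103]
A−BK = [-1.1026 -0.8915; 1.3537 1.1220]
AᵀP(A−BK) = [19.9690 16.7019; 16.7019 14.2456]
P' = Q + AᵀP(A−BK) = [26.2190 13.7019; 13.7019 16.4956]
tr(P') = 42.7146

42.7146


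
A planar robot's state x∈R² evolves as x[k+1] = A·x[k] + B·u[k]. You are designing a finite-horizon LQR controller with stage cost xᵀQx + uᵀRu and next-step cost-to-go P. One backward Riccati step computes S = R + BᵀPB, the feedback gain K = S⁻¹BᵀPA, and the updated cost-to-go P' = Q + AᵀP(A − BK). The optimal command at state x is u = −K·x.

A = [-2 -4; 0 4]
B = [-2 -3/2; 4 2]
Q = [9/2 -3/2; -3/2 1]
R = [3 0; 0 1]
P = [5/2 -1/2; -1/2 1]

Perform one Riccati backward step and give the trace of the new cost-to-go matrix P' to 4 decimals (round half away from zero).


13.4762

BᵀP = [-7.0000 5.0000; -4.7500 2.7500]
S = R + BᵀPB = [3 0; 0 1] + [34.0000 20.5000; 20.5000 12.6250] = [37.0000 20.5000; 20.5000 13.6250]
BᵀPA = [14.0000 48.0000; 9.5000 30.0000]
K = S⁻¹·BᵀPA = [-0.0477 0.4650; 0.7690 1.5022]
A−BK = [-0.9419 -0.8167; -1.3472 -0.8644]
AᵀP(A−BK) = [3.3621 3.2191; 3.2191 4.6140]
P' = Q + AᵀP(A−BK) = [7.8621 1.7191; 1.7191 5.6140]
tr(P') = 13.4762


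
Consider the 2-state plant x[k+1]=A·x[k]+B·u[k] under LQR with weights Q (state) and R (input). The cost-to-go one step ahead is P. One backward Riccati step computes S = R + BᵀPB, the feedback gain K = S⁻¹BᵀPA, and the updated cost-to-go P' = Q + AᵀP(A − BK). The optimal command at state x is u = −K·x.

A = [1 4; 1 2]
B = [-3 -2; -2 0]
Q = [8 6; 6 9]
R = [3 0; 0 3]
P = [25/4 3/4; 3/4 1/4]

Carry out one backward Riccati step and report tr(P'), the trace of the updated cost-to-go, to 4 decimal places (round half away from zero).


BᵀP = [-20.2500 -2.7500; -12.5000 -1.5000]
S = R + BᵀPB = [3 0; 0 3] + [66.2500 40.5000; 40.5000 25.0000] = [69.2500 40.5000; 40.5000 28.0000]
BᵀPA = [-23.0000 -86.5000; -14.0000 -53.0000]
K = S⁻¹·BᵀPA = [-0.2577 -0.9222; -0.1272 -0.5590]
A−BK = [-0.0276 0.1155; 0.4845 0.1556]
AᵀP(A−BK) = [0.2912 0.9640; 0.9640 3.6050]
P' = Q + AᵀP(A−BK) = [8.2912 6.9640; 6.9640 12.6050]
tr(P') = 20.8962

20.8962


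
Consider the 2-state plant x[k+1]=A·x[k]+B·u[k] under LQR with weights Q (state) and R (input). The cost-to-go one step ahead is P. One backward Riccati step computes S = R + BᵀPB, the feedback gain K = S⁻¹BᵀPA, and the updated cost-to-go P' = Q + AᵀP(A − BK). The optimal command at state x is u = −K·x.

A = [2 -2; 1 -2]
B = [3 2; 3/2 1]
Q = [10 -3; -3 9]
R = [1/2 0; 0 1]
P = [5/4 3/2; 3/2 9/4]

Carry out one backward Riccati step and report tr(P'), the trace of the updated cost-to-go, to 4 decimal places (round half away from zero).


19.6988

BᵀP = [6.0000 7.8750; 4.0000 5.2500]
S = R + BᵀPB = [1/2 0; 0 1] + [29.8125 19.8750; 19.8750 13.2500] = [30.3125 19.8750; 19.8750 14.2500]
BᵀPA = [19.8750 -27.7500; 13.2500 -18.5000]
K = S⁻¹·BᵀPA = [0.5381 -0.7513; 0.1794 -0.2504]
A−BK = [0.0271 0.7547; 0.0135 -0.6227]
AᵀP(A−BK) = [0.1794 -0.2504; -0.2504 0.5195]
P' = Q + AᵀP(A−BK) = [10.1794 -3.2504; -3.2504 9.5195]
tr(P') = 19.6988


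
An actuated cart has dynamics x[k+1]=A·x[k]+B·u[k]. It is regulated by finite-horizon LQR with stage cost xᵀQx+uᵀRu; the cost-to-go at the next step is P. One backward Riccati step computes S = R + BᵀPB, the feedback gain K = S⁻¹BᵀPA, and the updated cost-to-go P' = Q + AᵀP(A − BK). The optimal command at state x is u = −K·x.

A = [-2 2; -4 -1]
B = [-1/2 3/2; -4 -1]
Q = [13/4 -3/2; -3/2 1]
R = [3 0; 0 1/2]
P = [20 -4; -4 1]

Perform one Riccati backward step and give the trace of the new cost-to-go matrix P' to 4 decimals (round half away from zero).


BᵀP = [6.0000 -2.0000; 34.0000 -7.0000]
S = R + BᵀPB = [3 0; 0 1/2] + [5.0000 11.0000; 11.0000 58.0000] = [8.0000 11.0000; 11.0000 58.5000]
BᵀPA = [-4.0000 14.0000; -40.0000 75.0000]
K = S⁻¹·BᵀPA = [0.5937 -0.0173; -0.7954 1.2853]
A−BK = [-0.5101 0.0634; -2.4207 0.2161]
AᵀP(A−BK) = [2.5591 -0.6571; -0.6571 0.8444]
P' = Q + AᵀP(A−BK) = [5.8091 -2.1571; -2.1571 1.8444]
tr(P') = 7.6535

7.6535


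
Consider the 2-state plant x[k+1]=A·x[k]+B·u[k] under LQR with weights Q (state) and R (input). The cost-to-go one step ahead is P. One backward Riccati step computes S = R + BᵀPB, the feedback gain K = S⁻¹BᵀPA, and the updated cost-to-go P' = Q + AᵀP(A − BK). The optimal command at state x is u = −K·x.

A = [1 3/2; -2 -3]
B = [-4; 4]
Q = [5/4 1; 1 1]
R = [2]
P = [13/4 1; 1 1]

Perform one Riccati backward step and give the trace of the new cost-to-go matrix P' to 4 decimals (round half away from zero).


BᵀP = [-9.0000 0.0000]
S = R + BᵀPB = [2] + [36.0000] = [38.0000]
BᵀPA = [-9.0000 -13.5000]
K = S⁻¹·BᵀPA = [-0.2368 -0.3553]
A−BK = [0.0526 0.0789; -1.0526 -1.5789]
AᵀP(A−BK) = [1.1184 1.6776; 1.6776 2.5164]
P' = Q + AᵀP(A−BK) = [2.3684 2.6776; 2.6776 3.5164]
tr(P') = 5.8849

5.8849


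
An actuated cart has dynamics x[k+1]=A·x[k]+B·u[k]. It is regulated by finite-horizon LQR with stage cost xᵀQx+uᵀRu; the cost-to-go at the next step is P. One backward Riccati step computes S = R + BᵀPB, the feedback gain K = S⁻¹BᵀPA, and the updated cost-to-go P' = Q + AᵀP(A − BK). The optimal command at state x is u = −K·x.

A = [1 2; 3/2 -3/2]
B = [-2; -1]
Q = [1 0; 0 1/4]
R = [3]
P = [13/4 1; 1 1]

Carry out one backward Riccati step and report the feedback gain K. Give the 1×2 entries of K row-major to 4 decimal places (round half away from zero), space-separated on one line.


-0.5714 -0.5000

BᵀP = [-7.5000 -3.0000]
S = R + BᵀPB = [3] + [18.0000] = [21.0000]
BᵀPA = [-12.0000 -10.5000]
K = S⁻¹·BᵀPA = [-0.5714 -0.5000]
A−BK = [-0.1429 1.0000; 0.9286 -2.0000]
AᵀP(A−BK) = [1.6429 -0.2500; -0.2500 4.0000]
P' = Q + AᵀP(A−BK) = [2.6429 -0.2500; -0.2500 4.2500]
tr(P') = 6.8929


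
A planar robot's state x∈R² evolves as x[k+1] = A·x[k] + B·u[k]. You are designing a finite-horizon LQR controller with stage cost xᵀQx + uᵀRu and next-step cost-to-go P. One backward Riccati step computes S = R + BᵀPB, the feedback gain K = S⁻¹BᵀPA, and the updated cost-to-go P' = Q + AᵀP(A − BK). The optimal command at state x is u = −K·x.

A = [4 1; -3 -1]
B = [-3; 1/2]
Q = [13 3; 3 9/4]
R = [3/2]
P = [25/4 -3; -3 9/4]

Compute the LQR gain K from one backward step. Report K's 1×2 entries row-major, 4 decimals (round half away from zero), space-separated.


-1.6546 -0.4513

BᵀP = [-20.2500 10.1250]
S = R + BᵀPB = [3/2] + [65.8125] = [67.3125]
BᵀPA = [-111.3750 -30.3750]
K = S⁻¹·BᵀPA = [-1.6546 -0.4513]
A−BK = [-0.9638 -0.3538; -2.1727 -0.7744]
AᵀP(A−BK) = [7.9694 2.4916; 2.4916 0.7932]
P' = Q + AᵀP(A−BK) = [20.9694 5.4916; 5.4916 3.0432]
tr(P') = 24.0125


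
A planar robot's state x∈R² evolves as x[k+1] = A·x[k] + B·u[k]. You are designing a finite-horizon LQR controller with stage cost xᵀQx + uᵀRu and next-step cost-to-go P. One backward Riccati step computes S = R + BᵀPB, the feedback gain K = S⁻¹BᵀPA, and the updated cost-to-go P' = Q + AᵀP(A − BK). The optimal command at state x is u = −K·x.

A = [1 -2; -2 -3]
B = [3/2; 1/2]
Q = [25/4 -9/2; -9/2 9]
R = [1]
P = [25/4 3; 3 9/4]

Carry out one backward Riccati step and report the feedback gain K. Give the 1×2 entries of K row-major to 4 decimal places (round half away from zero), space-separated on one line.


BᵀP = [10.8750 5.6250]
S = R + BᵀPB = [1] + [19.1250] = [20.1250]
BᵀPA = [-0.3750 -38.6250]
K = S⁻¹·BᵀPA = [-0.0186 -1.9193]
A−BK = [1.0280 0.8789; -1.9907 -2.0404]
AᵀP(A−BK) = [3.2430 3.2803; 3.2803 7.1188]
P' = Q + AᵀP(A−BK) = [9.4930 -1.2197; -1.2197 16.1188]
tr(P') = 25.6118

-0.0186 -1.9193


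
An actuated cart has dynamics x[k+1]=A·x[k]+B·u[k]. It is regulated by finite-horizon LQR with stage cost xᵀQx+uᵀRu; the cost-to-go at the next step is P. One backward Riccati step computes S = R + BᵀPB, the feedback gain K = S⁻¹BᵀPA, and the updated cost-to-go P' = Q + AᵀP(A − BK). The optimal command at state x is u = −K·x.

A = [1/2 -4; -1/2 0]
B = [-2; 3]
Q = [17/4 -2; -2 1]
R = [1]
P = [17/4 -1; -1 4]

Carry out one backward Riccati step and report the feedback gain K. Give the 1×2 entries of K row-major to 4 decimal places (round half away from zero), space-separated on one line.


BᵀP = [-11.5000 14.0000]
S = R + BᵀPB = [1] + [65.0000] = [66.0000]
BᵀPA = [-12.7500 46.0000]
K = S⁻¹·BᵀPA = [-0.1932 0.6970]
A−BK = [0.1136 -2.6061; 0.0795 -2.0909]
AᵀP(A−BK) = [0.0994 -1.6136; -1.6136 35.9394]
P' = Q + AᵀP(A−BK) = [4.3494 -3.6136; -3.6136 36.9394]
tr(P') = 41.2888

-0.1932 0.6970


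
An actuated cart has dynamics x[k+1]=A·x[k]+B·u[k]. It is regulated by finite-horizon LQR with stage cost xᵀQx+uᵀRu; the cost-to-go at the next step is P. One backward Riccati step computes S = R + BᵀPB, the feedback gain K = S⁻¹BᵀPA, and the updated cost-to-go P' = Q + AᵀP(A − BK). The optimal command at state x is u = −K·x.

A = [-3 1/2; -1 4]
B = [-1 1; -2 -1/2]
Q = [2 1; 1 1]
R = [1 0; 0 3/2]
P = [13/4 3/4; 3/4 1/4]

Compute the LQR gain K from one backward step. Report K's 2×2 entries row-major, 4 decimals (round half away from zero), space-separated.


BᵀP = [-4.7500 -1.2500; 2.8750 0.6250]
S = R + BᵀPB = [1 0; 0 3/2] + [7.2500 -4.1250; -4.1250 2.5625] = [8.2500 -4.1250; -4.1250 4.0625]
BᵀPA = [15.5000 -7.3750; -9.2500 3.9375]
K = S⁻¹·BᵀPA = [1.5038 -0.8314; -0.7500 0.1250]
A−BK = [-0.7462 -0.4564; 1.6326 2.3996]
AᵀP(A−BK) = [3.7538 -1.2064; -1.2064 1.1884]
P' = Q + AᵀP(A−BK) = [5.7538 -0.2064; -0.2064 2.1884]
tr(P') = 7.9422

1.5038 -0.8314 -0.7500 0.1250


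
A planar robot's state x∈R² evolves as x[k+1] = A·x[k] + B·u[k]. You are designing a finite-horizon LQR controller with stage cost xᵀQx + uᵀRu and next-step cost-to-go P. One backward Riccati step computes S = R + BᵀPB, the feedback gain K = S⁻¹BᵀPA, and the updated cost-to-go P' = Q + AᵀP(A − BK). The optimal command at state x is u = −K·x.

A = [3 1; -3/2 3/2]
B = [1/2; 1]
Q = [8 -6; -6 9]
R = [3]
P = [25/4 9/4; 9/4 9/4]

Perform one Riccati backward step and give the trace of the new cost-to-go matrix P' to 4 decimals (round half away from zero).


BᵀP = [5.3750 3.3750]
S = R + BᵀPB = [3] + [6.0625] = [9.0625]
BᵀPA = [11.0625 10.4375]
K = S⁻¹·BᵀPA = [1.2207 1.1517]
A−BK = [2.3897 0.4241; -2.7207 0.3483]
AᵀP(A−BK) = [27.5586 7.6966; 7.6966 6.0414]
P' = Q + AᵀP(A−BK) = [35.5586 1.6966; 1.6966 15.0414]
tr(P') = 50.6000

50.6000


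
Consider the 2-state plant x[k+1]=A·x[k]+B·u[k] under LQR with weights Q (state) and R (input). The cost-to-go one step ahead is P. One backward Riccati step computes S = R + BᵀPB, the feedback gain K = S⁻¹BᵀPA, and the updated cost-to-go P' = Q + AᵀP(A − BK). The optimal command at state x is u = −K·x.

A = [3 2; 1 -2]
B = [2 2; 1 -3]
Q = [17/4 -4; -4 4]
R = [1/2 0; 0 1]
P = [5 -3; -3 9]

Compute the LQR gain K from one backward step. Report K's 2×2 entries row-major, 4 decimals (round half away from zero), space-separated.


1.3356 0.2444 0.1255 0.7448

BᵀP = [7.0000 3.0000; 19.0000 -33.0000]
S = R + BᵀPB = [1/2 0; 0 1] + [17.0000 5.0000; 5.0000 137.0000] = [17.5000 5.0000; 5.0000 138.0000]
BᵀPA = [24.0000 8.0000; 24.0000 104.0000]
K = S⁻¹·BᵀPA = [1.3356 0.2444; 0.1255 0.7448]
A−BK = [0.0778 0.0218; 0.0410 -0.0100]
AᵀP(A−BK) = [0.9339 0.2611; 0.2611 0.5891]
P' = Q + AᵀP(A−BK) = [5.1839 -3.7389; -3.7389 4.5891]
tr(P') = 9.7730


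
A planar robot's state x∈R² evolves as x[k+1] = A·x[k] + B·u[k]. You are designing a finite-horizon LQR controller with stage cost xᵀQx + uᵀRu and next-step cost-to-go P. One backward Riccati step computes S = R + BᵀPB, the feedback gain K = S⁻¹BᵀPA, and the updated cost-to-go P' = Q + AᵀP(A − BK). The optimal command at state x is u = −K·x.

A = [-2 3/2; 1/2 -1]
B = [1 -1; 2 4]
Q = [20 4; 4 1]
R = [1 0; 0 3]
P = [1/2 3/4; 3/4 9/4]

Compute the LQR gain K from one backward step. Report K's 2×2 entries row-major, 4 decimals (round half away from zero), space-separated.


-0.3226 0.1110 0.1568 -0.1973

BᵀP = [2.0000 5.2500; 2.5000 8.2500]
S = R + BᵀPB = [1 0; 0 3] + [12.5000 19.0000; 19.0000 30.5000] = [13.5000 19.0000; 19.0000 33.5000]
BᵀPA = [-1.3750 -2.2500; -0.8750 -4.5000]
K = S⁻¹·BᵀPA = [-0.3226 0.1110; 0.1568 -0.1973]
A−BK = [-1.5205 1.1918; 0.5178 -0.4329]
AᵀP(A−BK) = [0.7562 -0.5825; -0.5825 0.4870]
P' = Q + AᵀP(A−BK) = [20.7562 3.4175; 3.4175 1.4870]
tr(P') = 22.2432


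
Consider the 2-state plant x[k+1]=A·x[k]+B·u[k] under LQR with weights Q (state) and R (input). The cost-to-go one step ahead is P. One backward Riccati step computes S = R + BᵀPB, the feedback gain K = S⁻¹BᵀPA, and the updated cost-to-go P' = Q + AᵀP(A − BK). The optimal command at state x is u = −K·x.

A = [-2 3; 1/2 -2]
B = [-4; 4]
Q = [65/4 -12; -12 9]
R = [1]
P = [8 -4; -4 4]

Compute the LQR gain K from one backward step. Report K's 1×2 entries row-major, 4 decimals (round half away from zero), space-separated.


BᵀP = [-48.0000 32.0000]
S = R + BᵀPB = [1] + [320.0000] = [321.0000]
BᵀPA = [112.0000 -208.0000]
K = S⁻¹·BᵀPA = [0.3489 -0.6480]
A−BK = [-0.6044 0.4081; -0.8956 0.5919]
AᵀP(A−BK) = [1.9221 -1.4268; -1.4268 1.2212]
P' = Q + AᵀP(A−BK) = [18.1721 -13.4268; -13.4268 10.2212]
tr(P') = 28.3933

0.3489 -0.6480


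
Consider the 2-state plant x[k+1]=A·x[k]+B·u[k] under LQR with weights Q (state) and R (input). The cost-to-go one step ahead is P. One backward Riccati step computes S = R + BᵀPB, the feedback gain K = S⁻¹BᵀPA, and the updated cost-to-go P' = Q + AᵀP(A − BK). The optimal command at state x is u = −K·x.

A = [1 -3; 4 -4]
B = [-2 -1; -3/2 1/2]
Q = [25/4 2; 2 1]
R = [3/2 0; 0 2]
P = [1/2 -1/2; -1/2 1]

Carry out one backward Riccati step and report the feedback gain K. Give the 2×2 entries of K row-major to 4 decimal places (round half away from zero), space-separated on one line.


BᵀP = [-0.2500 -0.5000; -0.7500 1.0000]
S = R + BᵀPB = [3/2 0; 0 2] + [1.2500 0.0000; 0.0000 1.2500] = [2.7500 0.0000; 0.0000 3.2500]
BᵀPA = [-2.2500 2.7500; 3.2500 -1.7500]
K = S⁻¹·BᵀPA = [-0.8182 1.0000; 1.0000 -0.5385]
A−BK = [0.3636 -1.5385; 2.2727 -2.2308]
AᵀP(A−BK) = [7.4091 -5.5000; -5.5000 4.8077]
P' = Q + AᵀP(A−BK) = [13.6591 -3.5000; -3.5000 5.8077]
tr(P') = 19.4668

-0.8182 1.0000 1.0000 -0.5385


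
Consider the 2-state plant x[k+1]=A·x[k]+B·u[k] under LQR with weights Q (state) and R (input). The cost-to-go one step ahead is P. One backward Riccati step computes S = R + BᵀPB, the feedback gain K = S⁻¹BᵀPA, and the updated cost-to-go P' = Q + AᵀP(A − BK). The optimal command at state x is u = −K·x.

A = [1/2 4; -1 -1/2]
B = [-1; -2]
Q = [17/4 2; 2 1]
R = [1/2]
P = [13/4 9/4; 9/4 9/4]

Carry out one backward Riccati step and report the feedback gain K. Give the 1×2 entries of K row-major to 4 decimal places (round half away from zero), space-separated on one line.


0.1322 -1.2701

BᵀP = [-7.7500 -6.7500]
S = R + BᵀPB = [1/2] + [21.2500] = [21.7500]
BᵀPA = [2.8750 -27.6250]
K = S⁻¹·BᵀPA = [0.1322 -1.2701]
A−BK = [0.6322 2.7299; -0.7356 -3.0402]
AᵀP(A−BK) = [0.4325 1.7141; 1.7141 8.4756]
P' = Q + AᵀP(A−BK) = [4.6825 3.7141; 3.7141 9.4756]
tr(P') = 14.1580


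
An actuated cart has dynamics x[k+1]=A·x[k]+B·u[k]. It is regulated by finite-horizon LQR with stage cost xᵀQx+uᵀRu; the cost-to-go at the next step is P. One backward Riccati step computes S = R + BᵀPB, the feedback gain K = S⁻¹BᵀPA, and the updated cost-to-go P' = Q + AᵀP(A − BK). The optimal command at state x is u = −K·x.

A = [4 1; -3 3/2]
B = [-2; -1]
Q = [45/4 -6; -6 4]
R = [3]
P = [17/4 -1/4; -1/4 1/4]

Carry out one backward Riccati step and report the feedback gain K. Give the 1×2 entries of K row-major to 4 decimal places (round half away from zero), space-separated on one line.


-1.7532 -0.4091

BᵀP = [-8.2500 0.2500]
S = R + BᵀPB = [3] + [16.2500] = [19.2500]
BᵀPA = [-33.7500 -7.8750]
K = S⁻¹·BᵀPA = [-1.7532 -0.4091]
A−BK = [0.4935 0.1818; -4.7532 1.0909]
AᵀP(A−BK) = [17.0779 1.3182; 1.3182 0.8409]
P' = Q + AᵀP(A−BK) = [28.3279 -4.6818; -4.6818 4.8409]
tr(P') = 33.1688


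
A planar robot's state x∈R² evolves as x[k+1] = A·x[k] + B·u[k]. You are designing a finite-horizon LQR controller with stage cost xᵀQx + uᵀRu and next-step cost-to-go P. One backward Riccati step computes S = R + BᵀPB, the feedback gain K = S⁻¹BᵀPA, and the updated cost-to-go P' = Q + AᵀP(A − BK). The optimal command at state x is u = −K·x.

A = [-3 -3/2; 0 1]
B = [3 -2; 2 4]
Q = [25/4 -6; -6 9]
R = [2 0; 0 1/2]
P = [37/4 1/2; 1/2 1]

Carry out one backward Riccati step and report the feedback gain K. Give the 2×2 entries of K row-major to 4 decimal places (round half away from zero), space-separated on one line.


BᵀP = [28.7500 3.5000; -16.5000 3.0000]
S = R + BᵀPB = [2 0; 0 1/2] + [93.2500 -43.5000; -43.5000 45.0000] = [95.2500 -43.5000; -43.5000 45.5000]
BᵀPA = [-86.2500 -39.6250; 49.5000 27.7500]
K = S⁻¹·BᵀPA = [-0.7254 -0.2440; 0.3944 0.3766]
A−BK = [-0.0350 -0.0147; -0.1269 -0.0183]
AᵀP(A−BK) = [1.1620 0.4366; 0.4366 0.1926]
P' = Q + AᵀP(A−BK) = [7.4120 -5.5634; -5.5634 9.1926]
tr(P') = 16.6047

-0.7254 -0.2440 0.3944 0.3766


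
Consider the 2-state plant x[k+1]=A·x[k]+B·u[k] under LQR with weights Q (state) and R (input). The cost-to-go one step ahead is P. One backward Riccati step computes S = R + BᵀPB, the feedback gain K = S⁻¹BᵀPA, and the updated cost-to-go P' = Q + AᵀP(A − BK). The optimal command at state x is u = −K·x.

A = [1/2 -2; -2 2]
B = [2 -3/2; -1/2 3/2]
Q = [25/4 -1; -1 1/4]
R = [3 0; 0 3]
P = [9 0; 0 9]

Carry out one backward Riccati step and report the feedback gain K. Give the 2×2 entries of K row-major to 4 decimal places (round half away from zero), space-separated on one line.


BᵀP = [18.0000 -4.5000; -13.5000 13.5000]
S = R + BᵀPB = [3 0; 0 3] + [38.2500 -33.7500; -33.7500 40.5000] = [41.2500 -33.7500; -33.7500 43.5000]
BᵀPA = [18.0000 -45.0000; -33.7500 54.0000]
K = S⁻¹·BᵀPA = [-0.5433 -0.2060; -1.1974 1.0815]
A−BK = [-0.2094 0.0343; -0.4755 0.2747]
AᵀP(A−BK) = [7.6172 -4.7897; -4.7897 4.3262]
P' = Q + AᵀP(A−BK) = [13.8672 -5.7897; -5.7897 4.5762]
tr(P') = 18.4433

-0.5433 -0.2060 -1.1974 1.0815


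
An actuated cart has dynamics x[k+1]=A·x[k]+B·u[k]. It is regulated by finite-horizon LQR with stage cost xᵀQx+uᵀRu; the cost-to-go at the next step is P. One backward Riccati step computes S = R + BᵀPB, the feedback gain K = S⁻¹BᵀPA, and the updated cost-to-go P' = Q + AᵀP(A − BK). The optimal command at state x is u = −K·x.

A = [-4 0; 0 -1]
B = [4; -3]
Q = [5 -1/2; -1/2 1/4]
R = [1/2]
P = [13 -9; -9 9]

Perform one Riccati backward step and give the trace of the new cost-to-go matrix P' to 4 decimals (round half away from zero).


BᵀP = [79.0000 -63.0000]
S = R + BᵀPB = [1/2] + [505.0000] = [505.5000]
BᵀPA = [-316.0000 63.0000]
K = S⁻¹·BᵀPA = [-0.6251 0.1246]
A−BK = [-1.4995 -0.4985; -1.8754 -0.6261]
AᵀP(A−BK) = [10.4609 3.3828; 3.3828 1.1484]
P' = Q + AᵀP(A−BK) = [15.4609 2.8828; 2.8828 1.3984]
tr(P') = 16.8593

16.8593
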